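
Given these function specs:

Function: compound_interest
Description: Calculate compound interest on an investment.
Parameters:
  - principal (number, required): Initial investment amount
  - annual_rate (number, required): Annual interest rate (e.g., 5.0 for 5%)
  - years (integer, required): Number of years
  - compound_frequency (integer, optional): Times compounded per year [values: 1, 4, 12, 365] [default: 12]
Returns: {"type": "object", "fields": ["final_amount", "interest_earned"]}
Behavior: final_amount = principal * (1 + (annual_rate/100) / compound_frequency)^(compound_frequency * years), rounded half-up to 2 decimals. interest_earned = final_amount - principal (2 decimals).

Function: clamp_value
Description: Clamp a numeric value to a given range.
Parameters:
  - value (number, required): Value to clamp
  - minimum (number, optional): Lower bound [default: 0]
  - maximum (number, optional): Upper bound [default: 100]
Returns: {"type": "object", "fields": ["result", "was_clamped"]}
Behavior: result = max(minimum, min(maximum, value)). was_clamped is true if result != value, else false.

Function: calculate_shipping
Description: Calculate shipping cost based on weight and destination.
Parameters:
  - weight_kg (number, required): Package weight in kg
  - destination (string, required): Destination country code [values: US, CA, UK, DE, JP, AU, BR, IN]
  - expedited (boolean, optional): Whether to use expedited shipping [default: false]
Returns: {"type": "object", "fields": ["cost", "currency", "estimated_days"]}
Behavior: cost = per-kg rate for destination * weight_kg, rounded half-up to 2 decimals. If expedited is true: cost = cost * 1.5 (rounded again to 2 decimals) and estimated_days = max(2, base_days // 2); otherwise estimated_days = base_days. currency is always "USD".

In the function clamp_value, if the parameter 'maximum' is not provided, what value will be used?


The clamp_value spec declares:
  - maximum (number, optional): Upper bound [default: 100]
Default:
100


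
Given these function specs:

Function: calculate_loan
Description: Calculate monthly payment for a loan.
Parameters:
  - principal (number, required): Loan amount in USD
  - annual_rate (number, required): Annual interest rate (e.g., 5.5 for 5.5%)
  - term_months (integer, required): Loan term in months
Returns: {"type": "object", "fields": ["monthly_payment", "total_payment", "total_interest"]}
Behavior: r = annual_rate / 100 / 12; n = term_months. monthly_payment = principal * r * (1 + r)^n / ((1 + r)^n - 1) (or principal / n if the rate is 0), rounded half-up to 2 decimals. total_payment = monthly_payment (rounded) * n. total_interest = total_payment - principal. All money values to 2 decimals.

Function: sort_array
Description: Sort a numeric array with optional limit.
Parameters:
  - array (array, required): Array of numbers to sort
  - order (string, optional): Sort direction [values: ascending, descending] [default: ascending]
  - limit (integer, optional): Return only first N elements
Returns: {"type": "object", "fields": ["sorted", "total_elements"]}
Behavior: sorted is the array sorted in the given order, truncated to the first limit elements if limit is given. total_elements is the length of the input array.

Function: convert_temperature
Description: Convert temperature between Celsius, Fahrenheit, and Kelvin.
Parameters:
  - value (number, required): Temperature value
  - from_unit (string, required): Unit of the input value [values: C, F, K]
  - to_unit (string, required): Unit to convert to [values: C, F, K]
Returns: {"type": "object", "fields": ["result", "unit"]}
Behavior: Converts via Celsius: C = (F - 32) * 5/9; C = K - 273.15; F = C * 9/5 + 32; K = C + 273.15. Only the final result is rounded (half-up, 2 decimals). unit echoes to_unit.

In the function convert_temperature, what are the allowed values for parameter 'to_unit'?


The convert_temperature spec declares:
  - to_unit (string, required): Unit to convert to [values: C, F, K]
Allowed values:
C, F, K


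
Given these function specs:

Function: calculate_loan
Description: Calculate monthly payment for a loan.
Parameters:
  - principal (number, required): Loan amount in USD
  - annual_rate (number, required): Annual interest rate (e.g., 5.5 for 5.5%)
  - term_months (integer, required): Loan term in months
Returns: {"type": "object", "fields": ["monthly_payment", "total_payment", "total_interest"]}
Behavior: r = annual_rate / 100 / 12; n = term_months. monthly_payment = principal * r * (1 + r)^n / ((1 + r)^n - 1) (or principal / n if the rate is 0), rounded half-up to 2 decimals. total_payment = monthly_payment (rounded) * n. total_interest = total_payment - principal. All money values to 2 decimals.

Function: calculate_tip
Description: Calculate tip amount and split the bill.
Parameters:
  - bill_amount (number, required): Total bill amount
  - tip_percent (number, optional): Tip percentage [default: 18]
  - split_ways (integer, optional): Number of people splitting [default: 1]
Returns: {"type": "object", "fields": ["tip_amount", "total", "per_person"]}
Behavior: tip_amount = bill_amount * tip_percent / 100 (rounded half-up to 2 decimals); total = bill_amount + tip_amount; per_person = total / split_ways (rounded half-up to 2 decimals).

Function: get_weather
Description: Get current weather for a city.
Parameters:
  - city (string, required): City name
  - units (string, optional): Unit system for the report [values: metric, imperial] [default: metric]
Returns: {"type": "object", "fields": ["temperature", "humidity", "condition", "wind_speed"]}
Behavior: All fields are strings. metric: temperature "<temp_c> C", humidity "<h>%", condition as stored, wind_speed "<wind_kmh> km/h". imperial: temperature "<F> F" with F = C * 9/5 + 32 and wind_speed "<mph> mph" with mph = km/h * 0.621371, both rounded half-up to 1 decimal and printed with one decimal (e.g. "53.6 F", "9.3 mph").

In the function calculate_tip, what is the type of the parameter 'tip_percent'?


The calculate_tip spec declares:
  - tip_percent (number, optional): Tip percentage [default: 18]
Type:
number


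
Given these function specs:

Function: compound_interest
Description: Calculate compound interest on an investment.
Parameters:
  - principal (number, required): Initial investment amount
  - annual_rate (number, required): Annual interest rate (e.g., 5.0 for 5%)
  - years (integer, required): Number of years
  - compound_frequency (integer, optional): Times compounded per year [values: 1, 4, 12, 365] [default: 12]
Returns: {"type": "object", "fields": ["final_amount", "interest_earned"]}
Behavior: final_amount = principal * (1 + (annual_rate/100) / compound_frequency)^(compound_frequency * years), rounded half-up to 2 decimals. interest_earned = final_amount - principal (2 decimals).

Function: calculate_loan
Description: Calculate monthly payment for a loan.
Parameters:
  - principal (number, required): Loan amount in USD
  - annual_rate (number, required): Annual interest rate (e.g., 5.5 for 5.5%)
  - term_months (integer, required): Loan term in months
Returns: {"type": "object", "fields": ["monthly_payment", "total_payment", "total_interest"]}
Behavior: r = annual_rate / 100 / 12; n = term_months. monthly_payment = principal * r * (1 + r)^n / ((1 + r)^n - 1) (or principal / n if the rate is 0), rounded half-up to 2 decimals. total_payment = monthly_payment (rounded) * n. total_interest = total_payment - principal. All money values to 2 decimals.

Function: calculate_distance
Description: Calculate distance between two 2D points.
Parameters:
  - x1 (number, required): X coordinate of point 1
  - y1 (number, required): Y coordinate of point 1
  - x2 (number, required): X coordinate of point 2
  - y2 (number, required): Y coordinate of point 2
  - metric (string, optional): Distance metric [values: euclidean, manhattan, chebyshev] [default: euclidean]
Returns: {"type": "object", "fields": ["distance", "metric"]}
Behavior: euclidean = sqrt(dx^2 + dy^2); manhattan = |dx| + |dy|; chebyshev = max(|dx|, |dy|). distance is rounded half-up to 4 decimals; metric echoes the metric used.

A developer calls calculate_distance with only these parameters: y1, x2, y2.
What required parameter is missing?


Required parameters: x1, y1, x2, y2
Provided: y1, x2, y2
Missing: x1
x1


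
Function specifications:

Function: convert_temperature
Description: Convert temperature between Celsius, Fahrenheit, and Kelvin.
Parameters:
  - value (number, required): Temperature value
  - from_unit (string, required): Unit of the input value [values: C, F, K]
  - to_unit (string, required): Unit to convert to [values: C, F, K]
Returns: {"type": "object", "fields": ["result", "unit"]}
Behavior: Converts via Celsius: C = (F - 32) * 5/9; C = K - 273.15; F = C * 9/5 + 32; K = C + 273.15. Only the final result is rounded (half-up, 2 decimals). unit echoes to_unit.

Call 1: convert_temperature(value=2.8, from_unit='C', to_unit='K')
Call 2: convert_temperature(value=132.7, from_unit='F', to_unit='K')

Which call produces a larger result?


Call 1:
  Input already in C: 2.8
  To K: 2.8 + 273.15 = 275.95
  Round to 2 decimals: 275.95
  -> 275.95 K
Call 2:
  To C: (132.7 - 32) * 5/9 = 55.944444
  To K: 55.944444 + 273.15 = 329.094444
  Round to 2 decimals: 329.09
  -> 329.09 K
Call 2 (329.09 K)


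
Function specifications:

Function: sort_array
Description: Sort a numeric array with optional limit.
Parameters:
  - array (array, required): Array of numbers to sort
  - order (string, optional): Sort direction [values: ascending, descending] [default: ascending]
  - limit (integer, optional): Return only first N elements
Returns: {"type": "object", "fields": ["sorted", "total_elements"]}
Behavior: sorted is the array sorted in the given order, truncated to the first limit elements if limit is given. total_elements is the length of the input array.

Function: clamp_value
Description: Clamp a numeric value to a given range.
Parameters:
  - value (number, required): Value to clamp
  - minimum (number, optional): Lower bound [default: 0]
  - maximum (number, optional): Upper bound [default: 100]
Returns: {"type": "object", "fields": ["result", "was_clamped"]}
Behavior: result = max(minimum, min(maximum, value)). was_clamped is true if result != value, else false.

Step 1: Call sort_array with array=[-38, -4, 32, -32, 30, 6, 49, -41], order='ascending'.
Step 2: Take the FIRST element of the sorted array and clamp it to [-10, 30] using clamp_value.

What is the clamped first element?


Step 1: sort_array(order=ascending)
  sorted: [-41, -38, -32, -4, 6, 30, 32, 49]
  -> first element = -41
Step 2: clamp_value(value=-41, minimum=-10, maximum=30)
  result = max(-10, min(30, -41)) = max(-10, -41) = -10
  was_clamped = (-10 != -41) = true
  -> result = -10
-10


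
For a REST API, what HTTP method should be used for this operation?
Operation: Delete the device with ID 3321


GET = read, POST = create, PUT = update/replace, DELETE = remove
This operation is a removal.
DELETE


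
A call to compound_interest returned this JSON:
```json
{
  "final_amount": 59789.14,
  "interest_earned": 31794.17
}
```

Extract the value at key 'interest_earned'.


31794.17


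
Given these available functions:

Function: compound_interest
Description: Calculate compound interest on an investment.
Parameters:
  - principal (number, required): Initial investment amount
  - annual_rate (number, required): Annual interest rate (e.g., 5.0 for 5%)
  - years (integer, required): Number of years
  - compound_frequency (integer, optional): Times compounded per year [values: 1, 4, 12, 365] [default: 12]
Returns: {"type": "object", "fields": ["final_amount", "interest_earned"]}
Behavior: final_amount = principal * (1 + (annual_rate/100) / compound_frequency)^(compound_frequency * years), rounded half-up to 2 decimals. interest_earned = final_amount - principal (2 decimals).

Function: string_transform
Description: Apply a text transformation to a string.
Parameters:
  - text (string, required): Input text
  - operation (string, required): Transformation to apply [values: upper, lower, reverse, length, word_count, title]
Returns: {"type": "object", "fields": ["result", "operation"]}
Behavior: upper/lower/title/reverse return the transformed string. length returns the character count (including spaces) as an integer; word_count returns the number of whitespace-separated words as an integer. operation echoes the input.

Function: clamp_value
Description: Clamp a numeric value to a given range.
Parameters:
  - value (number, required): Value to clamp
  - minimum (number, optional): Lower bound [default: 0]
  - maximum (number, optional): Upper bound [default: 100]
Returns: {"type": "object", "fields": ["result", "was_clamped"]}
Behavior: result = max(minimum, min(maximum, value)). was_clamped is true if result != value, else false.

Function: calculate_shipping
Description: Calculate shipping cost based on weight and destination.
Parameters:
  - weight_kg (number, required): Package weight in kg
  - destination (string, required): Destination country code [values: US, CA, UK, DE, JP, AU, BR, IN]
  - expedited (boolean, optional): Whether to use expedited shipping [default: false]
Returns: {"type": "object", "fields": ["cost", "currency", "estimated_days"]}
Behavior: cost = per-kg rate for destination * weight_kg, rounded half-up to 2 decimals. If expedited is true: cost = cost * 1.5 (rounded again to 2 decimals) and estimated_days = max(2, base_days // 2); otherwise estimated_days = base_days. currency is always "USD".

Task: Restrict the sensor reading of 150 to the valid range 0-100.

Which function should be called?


The task needs a function whose description is: Clamp a numeric value to a given range.
clamp_value


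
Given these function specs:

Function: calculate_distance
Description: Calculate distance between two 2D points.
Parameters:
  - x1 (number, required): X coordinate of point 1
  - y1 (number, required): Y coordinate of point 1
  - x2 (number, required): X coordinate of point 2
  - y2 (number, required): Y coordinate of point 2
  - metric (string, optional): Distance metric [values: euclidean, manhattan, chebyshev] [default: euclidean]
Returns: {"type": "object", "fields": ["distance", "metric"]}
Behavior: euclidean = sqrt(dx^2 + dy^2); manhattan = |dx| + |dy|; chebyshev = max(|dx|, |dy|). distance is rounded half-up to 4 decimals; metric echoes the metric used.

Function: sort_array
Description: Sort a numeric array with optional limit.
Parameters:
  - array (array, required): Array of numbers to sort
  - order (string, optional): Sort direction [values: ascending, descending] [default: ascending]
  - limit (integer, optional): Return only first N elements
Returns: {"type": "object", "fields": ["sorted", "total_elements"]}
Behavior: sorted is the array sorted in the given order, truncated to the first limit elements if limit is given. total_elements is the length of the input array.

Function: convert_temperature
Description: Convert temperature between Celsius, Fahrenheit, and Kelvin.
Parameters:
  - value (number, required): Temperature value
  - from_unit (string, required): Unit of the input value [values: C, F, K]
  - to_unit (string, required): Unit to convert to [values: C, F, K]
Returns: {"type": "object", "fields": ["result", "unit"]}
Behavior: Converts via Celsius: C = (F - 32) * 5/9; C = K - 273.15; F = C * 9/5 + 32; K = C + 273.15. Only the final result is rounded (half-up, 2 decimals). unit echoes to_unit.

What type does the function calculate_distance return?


The calculate_distance spec declares Returns: {"type": "object", "fields": ["distance", "metric"]}
Type:
object


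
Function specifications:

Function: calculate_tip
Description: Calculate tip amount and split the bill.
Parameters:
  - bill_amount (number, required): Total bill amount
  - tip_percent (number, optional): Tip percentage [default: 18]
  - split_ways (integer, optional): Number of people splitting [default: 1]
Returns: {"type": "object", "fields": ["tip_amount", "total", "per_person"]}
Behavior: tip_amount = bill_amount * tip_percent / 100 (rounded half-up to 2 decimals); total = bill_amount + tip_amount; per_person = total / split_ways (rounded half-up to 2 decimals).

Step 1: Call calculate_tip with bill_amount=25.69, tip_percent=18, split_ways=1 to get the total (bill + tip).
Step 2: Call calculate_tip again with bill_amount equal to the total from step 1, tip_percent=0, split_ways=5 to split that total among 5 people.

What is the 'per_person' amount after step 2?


Step 1: calculate_tip(bill_amount=25.69, tip_percent=18, split_ways=1)
  tip_amount = 25.69 * 18/100 = 4.6242 -> 4.62
  total = 25.69 + 4.62 = 30.31
  per_person = 30.31 / 1 = 30.31 -> 30.31
  -> total = 30.31
Step 2: calculate_tip(bill_amount=30.31, tip_percent=0, split_ways=5)
  tip_amount = 30.31 * 0/100 = 0 -> 0.00
  total = 30.31 + 0.00 = 30.31
  per_person = 30.31 / 5 = 6.062 -> 6.06
  -> per_person = 6.06
$6.06


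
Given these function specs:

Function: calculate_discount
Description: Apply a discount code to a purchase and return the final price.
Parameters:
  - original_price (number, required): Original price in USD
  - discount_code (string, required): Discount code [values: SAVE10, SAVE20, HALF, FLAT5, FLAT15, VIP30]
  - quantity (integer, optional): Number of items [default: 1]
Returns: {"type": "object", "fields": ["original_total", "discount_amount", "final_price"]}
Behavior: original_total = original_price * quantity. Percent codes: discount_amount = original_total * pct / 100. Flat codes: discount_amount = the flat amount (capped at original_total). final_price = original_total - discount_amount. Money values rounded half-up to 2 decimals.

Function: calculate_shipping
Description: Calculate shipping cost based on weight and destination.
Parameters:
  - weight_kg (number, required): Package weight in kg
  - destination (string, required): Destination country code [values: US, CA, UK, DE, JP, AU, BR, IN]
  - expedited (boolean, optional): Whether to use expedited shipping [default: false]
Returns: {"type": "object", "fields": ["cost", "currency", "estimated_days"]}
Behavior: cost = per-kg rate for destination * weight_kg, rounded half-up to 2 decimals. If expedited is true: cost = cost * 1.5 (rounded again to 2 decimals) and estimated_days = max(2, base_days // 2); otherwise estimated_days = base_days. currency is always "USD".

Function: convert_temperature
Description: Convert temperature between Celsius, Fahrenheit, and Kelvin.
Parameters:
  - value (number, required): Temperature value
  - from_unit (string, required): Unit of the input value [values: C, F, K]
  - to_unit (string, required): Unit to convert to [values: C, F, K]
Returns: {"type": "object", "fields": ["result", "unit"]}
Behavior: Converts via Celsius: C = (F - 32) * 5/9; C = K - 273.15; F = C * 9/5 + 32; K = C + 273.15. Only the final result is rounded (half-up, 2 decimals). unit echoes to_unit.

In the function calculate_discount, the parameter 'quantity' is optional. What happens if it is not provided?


The calculate_discount spec declares:
  - quantity (integer, optional): Number of items [default: 1]
It defaults to 1


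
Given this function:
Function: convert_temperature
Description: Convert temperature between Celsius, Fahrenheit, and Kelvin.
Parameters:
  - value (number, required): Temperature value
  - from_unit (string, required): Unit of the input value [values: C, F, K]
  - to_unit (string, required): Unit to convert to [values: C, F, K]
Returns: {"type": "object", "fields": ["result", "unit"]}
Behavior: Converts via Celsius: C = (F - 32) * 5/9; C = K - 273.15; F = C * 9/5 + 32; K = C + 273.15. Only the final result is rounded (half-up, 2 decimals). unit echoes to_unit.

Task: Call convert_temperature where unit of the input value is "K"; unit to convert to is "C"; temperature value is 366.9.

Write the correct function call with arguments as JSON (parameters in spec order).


Mapping each described value to its parameter name:
  'Unit of the input value' -> from_unit = "K"
  'Unit to convert to' -> to_unit = "C"
  'Temperature value' -> value = 366.9
convert_temperature({"value": 366.9, "from_unit": "K", "to_unit": "C"})


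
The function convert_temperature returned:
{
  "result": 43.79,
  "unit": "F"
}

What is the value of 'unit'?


F


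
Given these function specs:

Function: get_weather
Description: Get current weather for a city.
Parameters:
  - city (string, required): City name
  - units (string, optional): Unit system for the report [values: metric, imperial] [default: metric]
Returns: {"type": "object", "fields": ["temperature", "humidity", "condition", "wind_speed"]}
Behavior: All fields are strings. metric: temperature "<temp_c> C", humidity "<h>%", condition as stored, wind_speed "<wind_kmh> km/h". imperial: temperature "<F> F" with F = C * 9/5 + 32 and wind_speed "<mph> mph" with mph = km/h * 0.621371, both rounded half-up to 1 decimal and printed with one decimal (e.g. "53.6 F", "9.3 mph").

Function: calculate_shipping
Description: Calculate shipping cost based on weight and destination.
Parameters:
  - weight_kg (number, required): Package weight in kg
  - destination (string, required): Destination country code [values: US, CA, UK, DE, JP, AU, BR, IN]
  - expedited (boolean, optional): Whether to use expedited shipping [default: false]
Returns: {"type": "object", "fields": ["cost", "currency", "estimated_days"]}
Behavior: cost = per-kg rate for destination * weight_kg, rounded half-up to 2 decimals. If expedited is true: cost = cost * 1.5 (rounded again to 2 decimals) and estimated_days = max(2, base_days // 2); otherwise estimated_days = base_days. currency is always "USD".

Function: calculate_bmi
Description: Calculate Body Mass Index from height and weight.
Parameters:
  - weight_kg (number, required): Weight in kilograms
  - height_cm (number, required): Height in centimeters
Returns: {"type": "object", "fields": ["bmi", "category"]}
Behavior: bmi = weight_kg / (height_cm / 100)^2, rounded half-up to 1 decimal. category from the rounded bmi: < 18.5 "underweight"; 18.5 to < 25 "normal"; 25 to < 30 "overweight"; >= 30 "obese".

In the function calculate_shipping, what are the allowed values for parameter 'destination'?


The calculate_shipping spec declares:
  - destination (string, required): Destination country code [values: US, CA, UK, DE, JP, AU, BR, IN]
Allowed values:
US, CA, UK, DE, JP, AU, BR, IN


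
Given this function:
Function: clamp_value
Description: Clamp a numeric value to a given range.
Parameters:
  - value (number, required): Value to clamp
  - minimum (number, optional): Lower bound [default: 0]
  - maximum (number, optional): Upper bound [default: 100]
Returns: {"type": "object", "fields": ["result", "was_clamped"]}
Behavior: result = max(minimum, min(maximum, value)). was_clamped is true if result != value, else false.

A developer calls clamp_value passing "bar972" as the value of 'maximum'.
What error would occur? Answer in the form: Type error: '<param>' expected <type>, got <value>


Spec: 'maximum' is declared as number; "bar972" is a string.
Type error: 'maximum' expected number, got "bar972"


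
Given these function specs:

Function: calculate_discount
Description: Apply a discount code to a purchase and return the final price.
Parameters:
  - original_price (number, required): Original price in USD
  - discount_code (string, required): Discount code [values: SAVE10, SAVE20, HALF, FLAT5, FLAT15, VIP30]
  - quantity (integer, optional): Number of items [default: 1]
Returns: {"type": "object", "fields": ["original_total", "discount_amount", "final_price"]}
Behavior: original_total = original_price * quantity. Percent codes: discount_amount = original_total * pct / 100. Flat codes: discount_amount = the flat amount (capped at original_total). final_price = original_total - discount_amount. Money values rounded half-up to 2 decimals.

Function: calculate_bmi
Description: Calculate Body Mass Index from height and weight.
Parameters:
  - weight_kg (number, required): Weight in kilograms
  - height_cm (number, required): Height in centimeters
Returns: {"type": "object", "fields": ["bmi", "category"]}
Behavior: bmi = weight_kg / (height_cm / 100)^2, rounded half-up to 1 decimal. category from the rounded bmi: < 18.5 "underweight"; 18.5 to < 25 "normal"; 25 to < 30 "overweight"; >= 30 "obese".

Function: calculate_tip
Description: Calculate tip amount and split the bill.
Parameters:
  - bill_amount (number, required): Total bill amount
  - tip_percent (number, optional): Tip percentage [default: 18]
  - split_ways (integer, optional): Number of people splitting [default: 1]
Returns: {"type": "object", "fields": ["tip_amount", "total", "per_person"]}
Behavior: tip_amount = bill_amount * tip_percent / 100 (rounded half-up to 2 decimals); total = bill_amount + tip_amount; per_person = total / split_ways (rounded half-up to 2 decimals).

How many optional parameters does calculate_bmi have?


Parameters of calculate_bmi: weight_kg (required), height_cm (required)
Optional count:
0


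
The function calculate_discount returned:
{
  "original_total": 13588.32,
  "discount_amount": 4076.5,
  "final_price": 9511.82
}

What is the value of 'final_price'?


9511.82


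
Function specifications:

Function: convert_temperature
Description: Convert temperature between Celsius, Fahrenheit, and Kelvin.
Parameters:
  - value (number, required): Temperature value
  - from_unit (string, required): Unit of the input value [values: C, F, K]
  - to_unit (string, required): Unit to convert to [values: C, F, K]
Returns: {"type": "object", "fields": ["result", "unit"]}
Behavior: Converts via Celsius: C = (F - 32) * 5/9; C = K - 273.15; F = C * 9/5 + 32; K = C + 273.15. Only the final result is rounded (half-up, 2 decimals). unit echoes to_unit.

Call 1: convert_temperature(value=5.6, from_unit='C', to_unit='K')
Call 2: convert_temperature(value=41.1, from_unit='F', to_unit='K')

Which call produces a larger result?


Call 1:
  Input already in C: 5.6
  To K: 5.6 + 273.15 = 278.75
  Round to 2 decimals: 278.75
  -> 278.75 K
Call 2:
  To C: (41.1 - 32) * 5/9 = 5.055556
  To K: 5.055556 + 273.15 = 278.205556
  Round to 2 decimals: 278.21
  -> 278.21 K
Call 1 (278.75 K)


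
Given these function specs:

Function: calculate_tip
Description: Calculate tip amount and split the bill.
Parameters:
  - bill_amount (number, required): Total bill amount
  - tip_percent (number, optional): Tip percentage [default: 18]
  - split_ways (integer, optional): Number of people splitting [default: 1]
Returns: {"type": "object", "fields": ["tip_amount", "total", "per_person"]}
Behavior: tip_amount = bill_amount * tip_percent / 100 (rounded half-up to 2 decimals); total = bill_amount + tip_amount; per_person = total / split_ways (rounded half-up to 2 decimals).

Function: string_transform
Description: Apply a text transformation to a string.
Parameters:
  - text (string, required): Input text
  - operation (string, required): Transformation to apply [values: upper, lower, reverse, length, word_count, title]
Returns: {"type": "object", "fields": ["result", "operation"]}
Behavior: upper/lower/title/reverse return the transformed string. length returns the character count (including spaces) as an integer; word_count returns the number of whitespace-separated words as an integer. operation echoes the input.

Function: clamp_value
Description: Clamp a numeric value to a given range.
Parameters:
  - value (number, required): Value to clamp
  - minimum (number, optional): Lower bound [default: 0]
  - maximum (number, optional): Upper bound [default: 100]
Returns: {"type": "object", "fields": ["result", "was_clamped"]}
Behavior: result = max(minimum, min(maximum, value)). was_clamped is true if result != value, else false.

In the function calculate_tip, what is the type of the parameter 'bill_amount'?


The calculate_tip spec declares:
  - bill_amount (number, required): Total bill amount
Type:
number


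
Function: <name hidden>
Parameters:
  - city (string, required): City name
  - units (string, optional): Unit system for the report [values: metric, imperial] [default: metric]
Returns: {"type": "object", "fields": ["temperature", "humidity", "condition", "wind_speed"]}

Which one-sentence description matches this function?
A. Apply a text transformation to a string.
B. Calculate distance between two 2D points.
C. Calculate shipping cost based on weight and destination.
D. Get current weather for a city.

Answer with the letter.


Parameters city, units and return ["temperature", "humidity", "condition", "wind_speed"] fit: Get current weather for a city.
D


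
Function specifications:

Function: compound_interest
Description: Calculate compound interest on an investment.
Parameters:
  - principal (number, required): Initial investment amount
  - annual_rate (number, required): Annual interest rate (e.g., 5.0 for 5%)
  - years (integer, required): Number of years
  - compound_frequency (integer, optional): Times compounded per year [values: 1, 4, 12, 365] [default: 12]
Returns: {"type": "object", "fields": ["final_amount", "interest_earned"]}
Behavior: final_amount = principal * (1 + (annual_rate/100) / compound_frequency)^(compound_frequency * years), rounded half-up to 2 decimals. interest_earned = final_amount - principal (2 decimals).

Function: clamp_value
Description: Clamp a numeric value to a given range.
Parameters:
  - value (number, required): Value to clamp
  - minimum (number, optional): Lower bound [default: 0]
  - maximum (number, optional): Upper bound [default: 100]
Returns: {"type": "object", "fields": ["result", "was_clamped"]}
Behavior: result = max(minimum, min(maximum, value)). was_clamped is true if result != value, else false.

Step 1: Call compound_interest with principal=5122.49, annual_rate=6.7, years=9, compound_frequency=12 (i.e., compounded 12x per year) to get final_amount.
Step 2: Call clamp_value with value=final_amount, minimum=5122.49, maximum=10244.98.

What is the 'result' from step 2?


Step 1: compound_interest
  rate per period = 6.7/100/12 = 0.005583333333 (keep full precision); periods = 12 * 9 = 108
  (1 + 0.005583333333)^108 = 1.82453081
  final_amount = 5122.49 * 1.82453081 = 9346.14084 -> 9346.14
  interest_earned = 9346.14 - 5122.49 = 4223.65
  -> final_amount = 9346.14
Step 2: clamp_value(value=9346.14, minimum=5122.49, maximum=10244.98)
  result = max(5122.49, min(10244.98, 9346.14)) = max(5122.49, 9346.14) = 9346.14
  was_clamped = (9346.14 != 9346.14) = false
  -> result = 9346.14
9346.14


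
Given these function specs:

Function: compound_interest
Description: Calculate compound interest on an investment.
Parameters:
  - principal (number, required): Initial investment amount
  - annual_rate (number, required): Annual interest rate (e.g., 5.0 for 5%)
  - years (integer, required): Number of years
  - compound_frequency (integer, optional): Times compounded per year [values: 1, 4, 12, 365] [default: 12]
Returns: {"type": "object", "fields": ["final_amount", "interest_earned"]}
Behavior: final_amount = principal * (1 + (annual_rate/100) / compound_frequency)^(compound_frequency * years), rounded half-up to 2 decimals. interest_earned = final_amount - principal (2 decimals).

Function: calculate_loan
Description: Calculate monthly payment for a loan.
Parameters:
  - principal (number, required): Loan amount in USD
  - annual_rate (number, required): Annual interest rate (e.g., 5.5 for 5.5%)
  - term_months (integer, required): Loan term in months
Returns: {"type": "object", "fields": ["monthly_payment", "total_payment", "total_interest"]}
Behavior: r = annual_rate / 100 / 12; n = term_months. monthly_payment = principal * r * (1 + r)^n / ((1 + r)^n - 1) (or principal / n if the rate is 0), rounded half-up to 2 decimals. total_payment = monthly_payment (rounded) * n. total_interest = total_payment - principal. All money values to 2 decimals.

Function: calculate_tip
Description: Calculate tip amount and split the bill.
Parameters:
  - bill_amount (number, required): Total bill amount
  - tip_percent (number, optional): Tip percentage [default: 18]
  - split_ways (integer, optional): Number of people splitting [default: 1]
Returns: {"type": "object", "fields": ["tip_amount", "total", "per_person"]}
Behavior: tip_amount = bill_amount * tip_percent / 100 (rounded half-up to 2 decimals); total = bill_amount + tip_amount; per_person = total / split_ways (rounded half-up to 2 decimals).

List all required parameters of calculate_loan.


Parameters of calculate_loan and their required/optional flag:
  principal: required
  annual_rate: required
  term_months: required
annual_rate, principal, term_months


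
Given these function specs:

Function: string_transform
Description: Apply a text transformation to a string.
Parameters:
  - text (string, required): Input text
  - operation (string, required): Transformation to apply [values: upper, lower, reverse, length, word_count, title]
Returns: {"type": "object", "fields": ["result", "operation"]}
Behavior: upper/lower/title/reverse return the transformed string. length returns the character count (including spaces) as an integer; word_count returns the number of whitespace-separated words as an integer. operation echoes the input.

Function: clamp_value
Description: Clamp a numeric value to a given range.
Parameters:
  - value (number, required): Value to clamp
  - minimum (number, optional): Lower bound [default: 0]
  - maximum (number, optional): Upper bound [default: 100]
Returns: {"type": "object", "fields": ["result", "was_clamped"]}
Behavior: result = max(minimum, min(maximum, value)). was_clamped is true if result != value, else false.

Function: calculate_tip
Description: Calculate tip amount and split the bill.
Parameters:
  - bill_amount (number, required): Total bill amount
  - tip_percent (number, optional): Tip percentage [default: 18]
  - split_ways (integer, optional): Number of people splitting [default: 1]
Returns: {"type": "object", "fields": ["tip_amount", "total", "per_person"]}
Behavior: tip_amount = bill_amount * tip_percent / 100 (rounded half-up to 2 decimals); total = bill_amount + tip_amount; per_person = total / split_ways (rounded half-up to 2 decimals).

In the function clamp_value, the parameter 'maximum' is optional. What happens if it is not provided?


The clamp_value spec declares:
  - maximum (number, optional): Upper bound [default: 100]
It defaults to 100


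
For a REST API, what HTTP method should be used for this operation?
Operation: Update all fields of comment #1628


GET = read, POST = create, PUT = update/replace, DELETE = remove
This operation is an update/replace.
PUT


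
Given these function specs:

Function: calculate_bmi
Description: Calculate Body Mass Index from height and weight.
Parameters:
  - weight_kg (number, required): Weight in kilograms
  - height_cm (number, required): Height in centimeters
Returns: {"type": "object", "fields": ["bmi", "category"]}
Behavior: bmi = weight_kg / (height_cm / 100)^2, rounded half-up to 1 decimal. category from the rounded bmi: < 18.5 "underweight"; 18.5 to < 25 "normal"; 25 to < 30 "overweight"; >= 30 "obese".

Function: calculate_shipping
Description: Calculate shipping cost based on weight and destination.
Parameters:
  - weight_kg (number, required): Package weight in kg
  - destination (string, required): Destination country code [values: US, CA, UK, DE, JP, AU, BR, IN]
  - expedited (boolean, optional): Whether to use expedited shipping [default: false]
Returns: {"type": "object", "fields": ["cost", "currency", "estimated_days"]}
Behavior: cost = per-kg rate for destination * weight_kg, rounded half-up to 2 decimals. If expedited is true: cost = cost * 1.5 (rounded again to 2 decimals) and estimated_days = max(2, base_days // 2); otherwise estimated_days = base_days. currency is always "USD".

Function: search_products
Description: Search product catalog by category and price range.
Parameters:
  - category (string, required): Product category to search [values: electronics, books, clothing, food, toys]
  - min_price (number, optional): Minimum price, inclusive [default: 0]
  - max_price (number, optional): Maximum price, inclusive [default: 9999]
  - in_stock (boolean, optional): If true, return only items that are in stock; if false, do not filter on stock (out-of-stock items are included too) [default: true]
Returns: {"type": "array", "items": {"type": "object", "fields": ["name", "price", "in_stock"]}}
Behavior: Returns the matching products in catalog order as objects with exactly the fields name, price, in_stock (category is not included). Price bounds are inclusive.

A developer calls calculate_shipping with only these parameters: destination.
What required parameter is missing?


Required parameters: weight_kg, destination
Provided: destination
Missing: weight_kg
weight_kg


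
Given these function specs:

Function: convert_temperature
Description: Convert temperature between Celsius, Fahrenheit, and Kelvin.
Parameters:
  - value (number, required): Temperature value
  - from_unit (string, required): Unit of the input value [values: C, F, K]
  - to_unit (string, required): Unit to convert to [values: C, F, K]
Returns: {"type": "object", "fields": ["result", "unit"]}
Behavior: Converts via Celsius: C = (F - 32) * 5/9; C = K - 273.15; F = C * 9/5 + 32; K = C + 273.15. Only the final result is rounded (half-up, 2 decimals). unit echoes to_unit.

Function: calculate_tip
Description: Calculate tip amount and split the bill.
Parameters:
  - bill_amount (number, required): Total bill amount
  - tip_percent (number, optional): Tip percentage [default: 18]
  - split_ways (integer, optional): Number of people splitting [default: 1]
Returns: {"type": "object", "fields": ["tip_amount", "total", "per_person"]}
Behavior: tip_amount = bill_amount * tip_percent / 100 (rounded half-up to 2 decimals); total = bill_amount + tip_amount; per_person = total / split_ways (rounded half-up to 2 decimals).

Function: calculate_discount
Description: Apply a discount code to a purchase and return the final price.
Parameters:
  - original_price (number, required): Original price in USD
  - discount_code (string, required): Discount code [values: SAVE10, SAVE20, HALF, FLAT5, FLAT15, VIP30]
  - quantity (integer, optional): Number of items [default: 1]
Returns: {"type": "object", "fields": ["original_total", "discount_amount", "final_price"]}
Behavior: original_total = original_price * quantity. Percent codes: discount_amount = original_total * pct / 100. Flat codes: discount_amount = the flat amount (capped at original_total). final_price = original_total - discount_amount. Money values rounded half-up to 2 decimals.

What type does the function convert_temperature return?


The convert_temperature spec declares Returns: {"type": "object", "fields": ["result", "unit"]}
Type:
object


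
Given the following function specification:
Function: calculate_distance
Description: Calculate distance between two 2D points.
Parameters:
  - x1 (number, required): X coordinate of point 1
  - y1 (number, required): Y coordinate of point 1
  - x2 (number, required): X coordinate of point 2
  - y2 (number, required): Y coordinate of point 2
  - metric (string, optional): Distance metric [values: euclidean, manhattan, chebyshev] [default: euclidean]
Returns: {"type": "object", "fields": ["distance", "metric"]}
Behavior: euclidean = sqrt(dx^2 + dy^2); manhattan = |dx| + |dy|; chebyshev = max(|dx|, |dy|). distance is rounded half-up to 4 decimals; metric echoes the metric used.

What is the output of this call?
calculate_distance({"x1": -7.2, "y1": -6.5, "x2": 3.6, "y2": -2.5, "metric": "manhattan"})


|dx| = |3.6 - -7.2| = 10.8; |dy| = |-2.5 - -6.5| = 4
manhattan: 10.8 + 4 = 14.8
Round to 4 decimals: 14.8
Output:
{"distance": 14.8, "metric": "manhattan"}


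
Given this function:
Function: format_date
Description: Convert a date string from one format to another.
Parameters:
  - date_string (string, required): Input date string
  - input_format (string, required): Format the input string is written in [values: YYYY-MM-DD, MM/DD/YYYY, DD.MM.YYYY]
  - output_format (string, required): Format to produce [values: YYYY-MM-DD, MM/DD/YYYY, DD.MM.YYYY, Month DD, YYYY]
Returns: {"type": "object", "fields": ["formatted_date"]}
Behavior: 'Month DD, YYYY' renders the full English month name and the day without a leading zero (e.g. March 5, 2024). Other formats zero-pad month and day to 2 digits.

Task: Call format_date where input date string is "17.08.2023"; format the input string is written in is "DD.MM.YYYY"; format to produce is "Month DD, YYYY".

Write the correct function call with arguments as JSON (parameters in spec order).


Mapping each described value to its parameter name:
  'Input date string' -> date_string = "17.08.2023"
  'Format the input string is written in' -> input_format = "DD.MM.YYYY"
  'Format to produce' -> output_format = "Month DD, YYYY"
format_date({"date_string": "17.08.2023", "input_format": "DD.MM.YYYY", "output_format": "Month DD, YYYY"})
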